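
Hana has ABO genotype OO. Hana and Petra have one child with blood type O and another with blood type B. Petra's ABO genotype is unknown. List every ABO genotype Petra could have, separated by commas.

BO

For each candidate genotype of Petra, check whether crossing it with OO can produce every observed child phenotype.
  AA → possible child types {A} ✗
  AB → possible child types {A, B} ✗
  AO → possible child types {O, A} ✗
  BB → possible child types {B} ✗
  BO → possible child types {O, B} ✓
  OO → possible child types {O} ✗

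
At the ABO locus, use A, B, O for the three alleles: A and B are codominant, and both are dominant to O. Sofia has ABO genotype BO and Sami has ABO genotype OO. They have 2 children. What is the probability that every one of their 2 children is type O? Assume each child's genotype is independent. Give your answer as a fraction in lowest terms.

ABO cross BO × OO → 1/2 O, 1/2 B.
So P(type O) = 1/2 per child.
All 2 independent: (1/2)^2 = 1/4.

1/4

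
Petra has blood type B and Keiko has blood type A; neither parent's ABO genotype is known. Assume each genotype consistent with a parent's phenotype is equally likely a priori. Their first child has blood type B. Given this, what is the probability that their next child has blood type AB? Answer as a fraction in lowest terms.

5/12

Possible genotypes: Petra ∈ {BB, BO}; Keiko ∈ {AA, AO}.
Weight each parental genotype pair by prior × P(type-B child):
  BB × AO: posterior weight 2/3; P(next child type AB) = 1/2.
  BO × AO: posterior weight 1/3; P(next child type AB) = 1/4.
Weighted sum = 5/12.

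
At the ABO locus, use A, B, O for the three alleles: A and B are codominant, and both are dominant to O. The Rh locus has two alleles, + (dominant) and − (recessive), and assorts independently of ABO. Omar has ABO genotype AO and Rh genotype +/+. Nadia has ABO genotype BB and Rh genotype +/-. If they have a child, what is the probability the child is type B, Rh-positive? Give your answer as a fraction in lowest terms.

ABO cross AO × BB → offspring phenotypes: 1/2 B, 1/2 AB.
Rh cross +/+ × +/- → 1 Rh+.
Independent loci: P(type B, Rh-positive) = 1/2 × 1 = 1/2.

1/2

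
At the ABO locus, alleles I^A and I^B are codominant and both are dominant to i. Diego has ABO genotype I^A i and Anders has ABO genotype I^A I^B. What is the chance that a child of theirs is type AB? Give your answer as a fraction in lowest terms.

ABO cross I^A i × I^A I^B → offspring phenotypes: 1/2 A, 1/4 B, 1/4 AB.
So P(type AB) = 1/4.

1/4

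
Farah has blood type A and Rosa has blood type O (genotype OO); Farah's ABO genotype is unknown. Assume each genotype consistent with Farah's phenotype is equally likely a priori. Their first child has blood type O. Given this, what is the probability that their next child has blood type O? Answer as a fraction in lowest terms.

Possible genotypes: Farah ∈ {AA, AO}; Rosa ∈ {OO}.
Weight each parental genotype pair by prior × P(type-O child):
  AO × OO: posterior weight 1; P(next child type O) = 1/2.
Weighted sum = 1/2.

1/2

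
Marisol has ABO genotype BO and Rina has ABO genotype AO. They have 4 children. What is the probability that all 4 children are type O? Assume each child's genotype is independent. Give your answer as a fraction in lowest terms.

1/256

ABO cross BO × AO → 1/4 O, 1/4 A, 1/4 B, 1/4 AB.
So P(type O) = 1/4 per child.
All 4 independent: (1/4)^4 = 1/256.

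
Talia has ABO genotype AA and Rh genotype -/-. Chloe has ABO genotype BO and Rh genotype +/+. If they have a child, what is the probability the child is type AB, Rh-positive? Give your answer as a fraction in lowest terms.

1/2

ABO cross AA × BO → offspring phenotypes: 1/2 A, 1/2 AB.
Rh cross -/- × +/+ → 1 Rh+.
Independent loci: P(type AB, Rh-positive) = 1/2 × 1 = 1/2.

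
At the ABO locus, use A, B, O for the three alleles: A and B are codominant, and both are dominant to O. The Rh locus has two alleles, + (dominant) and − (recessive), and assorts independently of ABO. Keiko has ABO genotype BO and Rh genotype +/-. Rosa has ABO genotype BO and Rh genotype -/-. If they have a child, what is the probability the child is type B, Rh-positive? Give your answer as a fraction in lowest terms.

3/8

ABO cross BO × BO → offspring phenotypes: 1/4 O, 3/4 B.
Rh cross +/- × -/- → 1/2 Rh+, 1/2 Rh-.
Independent loci: P(type B, Rh-positive) = 3/4 × 1/2 = 3/8.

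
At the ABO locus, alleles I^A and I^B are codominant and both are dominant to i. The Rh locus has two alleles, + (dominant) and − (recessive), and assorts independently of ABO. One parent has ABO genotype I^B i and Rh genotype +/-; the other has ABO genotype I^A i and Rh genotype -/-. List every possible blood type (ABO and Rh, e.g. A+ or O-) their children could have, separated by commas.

O+, O-, A+, A-, B+, B-, AB+, AB-

Gametes from I^B i × I^A i give offspring ABO genotypes I^A I^B, I^A i, I^B i, i i, i.e. phenotypes O, A, B, AB.
Rh cross +/- × -/- → phenotypes Rh+, Rh-.
Combining independently: O+, O-, A+, A-, B+, B-, AB+, AB-.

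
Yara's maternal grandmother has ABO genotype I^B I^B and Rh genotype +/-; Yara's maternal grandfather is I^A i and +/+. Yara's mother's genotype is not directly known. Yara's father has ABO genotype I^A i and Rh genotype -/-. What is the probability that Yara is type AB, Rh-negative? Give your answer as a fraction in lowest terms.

1/16

Yara's mother's ABO genotype from I^B I^B × I^A i: 1/2 I^A I^B, 1/2 I^B i.
Crossing each possibility with the father I^A i and summing P(type AB): 1/2·1/4 + 1/2·1/4 = 1/4.
Similarly for Rh via the mother's Rh distribution: P(Rh-) = 1/4.
Independent loci: 1/4 × 1/4 = 1/16.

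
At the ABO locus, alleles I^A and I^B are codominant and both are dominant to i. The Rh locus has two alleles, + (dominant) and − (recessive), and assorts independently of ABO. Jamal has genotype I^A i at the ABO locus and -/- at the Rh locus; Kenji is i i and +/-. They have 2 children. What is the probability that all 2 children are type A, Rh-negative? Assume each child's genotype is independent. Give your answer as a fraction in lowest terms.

1/16

ABO cross I^A i × i i → 1/2 O, 1/2 A.
Rh cross -/- × +/- → 1/2 Rh+, 1/2 Rh-; so P(type A, Rh-negative) = 1/2 × 1/2 = 1/4 per child.
All 2 independent: (1/4)^2 = 1/16.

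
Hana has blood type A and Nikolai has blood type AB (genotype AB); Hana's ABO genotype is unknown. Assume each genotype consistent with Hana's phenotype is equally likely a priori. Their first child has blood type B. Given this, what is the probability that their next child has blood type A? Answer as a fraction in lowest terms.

Possible genotypes: Hana ∈ {AA, AO}; Nikolai ∈ {AB}.
Weight each parental genotype pair by prior × P(type-B child):
  AO × AB: posterior weight 1; P(next child type A) = 1/2.
Weighted sum = 1/2.

1/2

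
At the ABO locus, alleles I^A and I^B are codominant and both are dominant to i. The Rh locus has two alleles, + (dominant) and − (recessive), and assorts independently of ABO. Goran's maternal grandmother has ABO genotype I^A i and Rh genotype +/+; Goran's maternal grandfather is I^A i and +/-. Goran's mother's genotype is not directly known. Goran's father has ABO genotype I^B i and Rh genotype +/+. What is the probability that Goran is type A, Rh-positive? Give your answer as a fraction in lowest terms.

1/4

Goran's mother's ABO genotype from I^A i × I^A i: 1/4 I^A I^A, 1/2 I^A i, 1/4 i i.
Crossing each possibility with the father I^B i and summing P(type A): 1/4·1/2 + 1/2·1/4 + 1/4·0 = 1/4.
Similarly for Rh via the mother's Rh distribution: P(Rh+) = 1.
Independent loci: 1/4 × 1 = 1/4.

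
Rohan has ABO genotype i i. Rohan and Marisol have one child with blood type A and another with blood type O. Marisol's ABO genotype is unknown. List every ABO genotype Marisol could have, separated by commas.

For each candidate genotype of Marisol, check whether crossing it with i i can produce every observed child phenotype.
  I^A I^A → possible child types {A} ✗
  I^A I^B → possible child types {A, B} ✗
  I^A i → possible child types {O, A} ✓
  I^B I^B → possible child types {B} ✗
  I^B i → possible child types {O, B} ✗
  i i → possible child types {O} ✗

I^A i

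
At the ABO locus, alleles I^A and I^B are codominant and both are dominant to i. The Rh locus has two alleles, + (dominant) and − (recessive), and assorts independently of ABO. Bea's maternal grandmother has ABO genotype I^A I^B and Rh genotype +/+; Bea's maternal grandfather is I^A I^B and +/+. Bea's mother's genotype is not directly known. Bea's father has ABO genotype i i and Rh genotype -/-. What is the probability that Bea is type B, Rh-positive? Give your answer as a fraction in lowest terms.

1/2

Bea's mother's ABO genotype from I^A I^B × I^A I^B: 1/4 I^A I^A, 1/2 I^A I^B, 1/4 I^B I^B.
Crossing each possibility with the father i i and summing P(type B): 1/4·0 + 1/2·1/2 + 1/4·1 = 1/2.
Similarly for Rh via the mother's Rh distribution: P(Rh+) = 1.
Independent loci: 1/2 × 1 = 1/2.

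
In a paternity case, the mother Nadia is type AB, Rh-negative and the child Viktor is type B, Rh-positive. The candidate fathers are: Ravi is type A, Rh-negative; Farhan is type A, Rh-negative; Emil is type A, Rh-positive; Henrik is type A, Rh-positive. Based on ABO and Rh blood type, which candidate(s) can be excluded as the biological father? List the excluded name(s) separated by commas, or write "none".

Ravi, Farhan

A candidate is excluded only if no genotype consistent with his phenotype could produce a type B, Rh-positive child with a type AB, Rh-negative mother.
Ravi (type A, Rh-): no genotype consistent with that phenotype can produce a type-B Rh+ child with a type-AB mother.
Farhan (type A, Rh-): no genotype consistent with that phenotype can produce a type-B Rh+ child with a type-AB mother.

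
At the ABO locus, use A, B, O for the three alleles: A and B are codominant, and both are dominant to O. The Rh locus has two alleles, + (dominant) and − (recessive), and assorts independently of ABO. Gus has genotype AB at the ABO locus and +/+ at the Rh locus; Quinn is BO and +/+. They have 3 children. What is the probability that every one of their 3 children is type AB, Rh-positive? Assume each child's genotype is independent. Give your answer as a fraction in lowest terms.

ABO cross AB × BO → 1/4 A, 1/2 B, 1/4 AB.
Rh cross +/+ × +/+ → 1 Rh+; so P(type AB, Rh-positive) = 1/4 × 1 = 1/4 per child.
All 3 independent: (1/4)^3 = 1/64.

1/64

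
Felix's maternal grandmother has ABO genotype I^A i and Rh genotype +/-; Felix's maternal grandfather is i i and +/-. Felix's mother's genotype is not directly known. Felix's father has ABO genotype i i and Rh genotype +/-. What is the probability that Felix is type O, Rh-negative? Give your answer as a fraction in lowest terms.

Felix's mother's ABO genotype from I^A i × i i: 1/2 I^A i, 1/2 i i.
Crossing each possibility with the father i i and summing P(type O): 1/2·1/2 + 1/2·1 = 3/4.
Similarly for Rh via the mother's Rh distribution: P(Rh-) = 1/4.
Independent loci: 3/4 × 1/4 = 3/16.

3/16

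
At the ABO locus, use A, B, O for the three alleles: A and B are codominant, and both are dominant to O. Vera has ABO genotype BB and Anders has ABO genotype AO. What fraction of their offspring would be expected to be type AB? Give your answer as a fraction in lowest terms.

ABO cross BB × AO → offspring phenotypes: 1/2 B, 1/2 AB.
So P(type AB) = 1/2.

1/2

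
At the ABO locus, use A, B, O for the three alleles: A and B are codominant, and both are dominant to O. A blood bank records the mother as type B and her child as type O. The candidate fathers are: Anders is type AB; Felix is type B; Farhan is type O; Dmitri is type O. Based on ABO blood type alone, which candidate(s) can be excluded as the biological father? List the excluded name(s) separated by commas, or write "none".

A candidate is excluded only if no genotype consistent with his phenotype could produce a type O child with a type B mother.
Anders (type AB): no genotype consistent with that phenotype can produce a type-O child with a type-B mother.

Anders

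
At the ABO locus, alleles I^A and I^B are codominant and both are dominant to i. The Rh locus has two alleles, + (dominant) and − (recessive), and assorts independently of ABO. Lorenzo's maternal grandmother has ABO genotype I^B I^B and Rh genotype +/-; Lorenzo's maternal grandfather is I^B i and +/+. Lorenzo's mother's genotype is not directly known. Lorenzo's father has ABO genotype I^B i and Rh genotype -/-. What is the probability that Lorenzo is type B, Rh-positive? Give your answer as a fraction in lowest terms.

21/32

Lorenzo's mother's ABO genotype from I^B I^B × I^B i: 1/2 I^B I^B, 1/2 I^B i.
Crossing each possibility with the father I^B i and summing P(type B): 1/2·1 + 1/2·3/4 = 7/8.
Similarly for Rh via the mother's Rh distribution: P(Rh+) = 3/4.
Independent loci: 7/8 × 3/4 = 21/32.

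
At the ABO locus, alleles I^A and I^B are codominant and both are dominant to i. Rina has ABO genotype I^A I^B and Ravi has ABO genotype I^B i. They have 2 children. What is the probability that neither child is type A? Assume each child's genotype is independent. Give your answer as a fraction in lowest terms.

ABO cross I^A I^B × I^B i → 1/4 A, 1/2 B, 1/4 AB.
So P(type A) = 1/4 per child.
P(not type A) = 3/4 for one child; (3/4)^2 = 9/16.

9/16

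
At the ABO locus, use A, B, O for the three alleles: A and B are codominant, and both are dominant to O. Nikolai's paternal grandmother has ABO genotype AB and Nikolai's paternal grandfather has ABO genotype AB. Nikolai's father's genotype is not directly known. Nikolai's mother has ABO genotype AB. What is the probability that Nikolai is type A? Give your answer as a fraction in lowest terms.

Nikolai's father's ABO genotype from AB × AB: 1/4 AA, 1/2 AB, 1/4 BB.
Crossing each possibility with the mother AB and summing P(type A): 1/4·1/2 + 1/2·1/4 + 1/4·0 = 1/4.

1/4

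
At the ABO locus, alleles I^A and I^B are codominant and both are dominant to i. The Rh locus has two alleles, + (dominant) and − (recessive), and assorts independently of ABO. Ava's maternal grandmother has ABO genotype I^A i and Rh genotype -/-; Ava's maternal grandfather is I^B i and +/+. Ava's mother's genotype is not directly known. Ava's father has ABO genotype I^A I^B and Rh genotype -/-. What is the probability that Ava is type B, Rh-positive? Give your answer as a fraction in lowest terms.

Ava's mother's ABO genotype from I^A i × I^B i: 1/4 I^A I^B, 1/4 I^A i, 1/4 I^B i, 1/4 i i.
Crossing each possibility with the father I^A I^B and summing P(type B): 1/4·1/4 + 1/4·1/4 + 1/4·1/2 + 1/4·1/2 = 3/8.
Similarly for Rh via the mother's Rh distribution: P(Rh+) = 1/2.
Independent loci: 3/8 × 1/2 = 3/16.

3/16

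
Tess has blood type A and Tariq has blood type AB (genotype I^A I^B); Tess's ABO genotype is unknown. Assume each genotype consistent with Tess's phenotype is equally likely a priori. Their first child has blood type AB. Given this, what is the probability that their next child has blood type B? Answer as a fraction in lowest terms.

1/12

Possible genotypes: Tess ∈ {I^A I^A, I^A i}; Tariq ∈ {I^A I^B}.
Weight each parental genotype pair by prior × P(type-AB child):
  I^A I^A × I^A I^B: posterior weight 2/3; P(next child type B) = 0.
  I^A i × I^A I^B: posterior weight 1/3; P(next child type B) = 1/4.
Weighted sum = 1/12.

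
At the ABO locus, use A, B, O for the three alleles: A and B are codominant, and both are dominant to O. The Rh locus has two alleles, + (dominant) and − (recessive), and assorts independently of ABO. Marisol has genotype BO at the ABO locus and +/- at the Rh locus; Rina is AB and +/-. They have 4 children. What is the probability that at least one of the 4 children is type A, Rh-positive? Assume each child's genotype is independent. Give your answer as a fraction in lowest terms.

36975/65536

ABO cross BO × AB → 1/4 A, 1/2 B, 1/4 AB.
Rh cross +/- × +/- → 3/4 Rh+, 1/4 Rh-; so P(type A, Rh-positive) = 1/4 × 3/4 = 3/16 per child.
P(none) = (13/16)^4 = 28561/65536; P(at least one) = 1 − 28561/65536 = 36975/65536.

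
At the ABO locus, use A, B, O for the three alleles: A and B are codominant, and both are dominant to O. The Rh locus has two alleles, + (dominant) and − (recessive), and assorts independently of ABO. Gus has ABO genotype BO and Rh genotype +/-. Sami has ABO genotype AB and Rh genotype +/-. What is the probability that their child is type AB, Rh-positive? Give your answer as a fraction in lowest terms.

ABO cross BO × AB → offspring phenotypes: 1/4 A, 1/2 B, 1/4 AB.
Rh cross +/- × +/- → 3/4 Rh+, 1/4 Rh-.
Independent loci: P(type AB, Rh-positive) = 1/4 × 3/4 = 3/16.

3/16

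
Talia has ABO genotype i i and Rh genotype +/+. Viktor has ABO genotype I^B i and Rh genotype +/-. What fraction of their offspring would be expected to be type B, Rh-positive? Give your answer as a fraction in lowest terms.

1/2

ABO cross i i × I^B i → offspring phenotypes: 1/2 O, 1/2 B.
Rh cross +/+ × +/- → 1 Rh+.
Independent loci: P(type B, Rh-positive) = 1/2 × 1 = 1/2.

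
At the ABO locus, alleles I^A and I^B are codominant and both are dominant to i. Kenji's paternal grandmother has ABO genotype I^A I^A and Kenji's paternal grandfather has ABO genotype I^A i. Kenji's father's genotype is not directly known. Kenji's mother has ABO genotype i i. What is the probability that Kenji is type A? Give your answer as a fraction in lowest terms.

3/4

Kenji's father's ABO genotype from I^A I^A × I^A i: 1/2 I^A I^A, 1/2 I^A i.
Crossing each possibility with the mother i i and summing P(type A): 1/2·1 + 1/2·1/2 = 3/4.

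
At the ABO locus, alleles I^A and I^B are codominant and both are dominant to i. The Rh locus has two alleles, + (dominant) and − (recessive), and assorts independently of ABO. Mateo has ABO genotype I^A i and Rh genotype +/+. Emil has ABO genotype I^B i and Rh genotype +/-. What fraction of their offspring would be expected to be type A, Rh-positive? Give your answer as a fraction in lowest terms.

ABO cross I^A i × I^B i → offspring phenotypes: 1/4 O, 1/4 A, 1/4 B, 1/4 AB.
Rh cross +/+ × +/- → 1 Rh+.
Independent loci: P(type A, Rh-positive) = 1/4 × 1 = 1/4.

1/4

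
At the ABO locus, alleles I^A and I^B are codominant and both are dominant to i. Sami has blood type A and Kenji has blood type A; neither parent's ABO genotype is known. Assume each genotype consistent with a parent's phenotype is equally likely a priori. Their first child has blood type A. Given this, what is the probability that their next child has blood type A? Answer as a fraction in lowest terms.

19/20

Possible genotypes: Sami ∈ {I^A I^A, I^A i}; Kenji ∈ {I^A I^A, I^A i}.
Weight each parental genotype pair by prior × P(type-A child):
  I^A I^A × I^A I^A: posterior weight 4/15; P(next child type A) = 1.
  I^A I^A × I^A i: posterior weight 4/15; P(next child type A) = 1.
  I^A i × I^A I^A: posterior weight 4/15; P(next child type A) = 1.
  I^A i × I^A i: posterior weight 1/5; P(next child type A) = 3/4.
Weighted sum = 19/20.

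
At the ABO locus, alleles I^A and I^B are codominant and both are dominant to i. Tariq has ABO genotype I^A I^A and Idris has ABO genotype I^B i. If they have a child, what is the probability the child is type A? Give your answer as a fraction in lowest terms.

1/2

ABO cross I^A I^A × I^B i → offspring phenotypes: 1/2 A, 1/2 AB.
So P(type A) = 1/2.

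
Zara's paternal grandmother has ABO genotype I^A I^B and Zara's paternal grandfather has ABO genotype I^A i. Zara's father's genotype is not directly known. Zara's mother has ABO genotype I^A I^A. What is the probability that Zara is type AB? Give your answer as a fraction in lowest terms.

1/4

Zara's father's ABO genotype from I^A I^B × I^A i: 1/4 I^A I^A, 1/4 I^A I^B, 1/4 I^A i, 1/4 I^B i.
Crossing each possibility with the mother I^A I^A and summing P(type AB): 1/4·0 + 1/4·1/2 + 1/4·0 + 1/4·1/2 = 1/4.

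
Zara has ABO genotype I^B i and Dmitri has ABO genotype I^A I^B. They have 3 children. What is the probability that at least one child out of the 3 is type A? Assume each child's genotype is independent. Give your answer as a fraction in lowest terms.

37/64

ABO cross I^B i × I^A I^B → 1/4 A, 1/2 B, 1/4 AB.
So P(type A) = 1/4 per child.
P(none) = (3/4)^3 = 27/64; P(at least one) = 1 − 27/64 = 37/64.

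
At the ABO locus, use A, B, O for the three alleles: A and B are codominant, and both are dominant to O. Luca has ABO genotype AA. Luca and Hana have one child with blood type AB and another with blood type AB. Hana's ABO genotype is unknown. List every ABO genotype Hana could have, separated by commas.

For each candidate genotype of Hana, check whether crossing it with AA can produce every observed child phenotype.
  AA → possible child types {A} ✗
  AB → possible child types {A, AB} ✓
  AO → possible child types {A} ✗
  BB → possible child types {AB} ✓
  BO → possible child types {A, AB} ✓
  OO → possible child types {A} ✗

AB, BB, BO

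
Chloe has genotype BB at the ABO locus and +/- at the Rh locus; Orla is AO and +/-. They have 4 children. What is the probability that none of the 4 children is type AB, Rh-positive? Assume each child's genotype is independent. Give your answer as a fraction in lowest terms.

ABO cross BB × AO → 1/2 B, 1/2 AB.
Rh cross +/- × +/- → 3/4 Rh+, 1/4 Rh-; so P(type AB, Rh-positive) = 1/2 × 3/4 = 3/8 per child.
P(not type AB, Rh-positive) = 5/8 for one child; (5/8)^4 = 625/4096.

625/4096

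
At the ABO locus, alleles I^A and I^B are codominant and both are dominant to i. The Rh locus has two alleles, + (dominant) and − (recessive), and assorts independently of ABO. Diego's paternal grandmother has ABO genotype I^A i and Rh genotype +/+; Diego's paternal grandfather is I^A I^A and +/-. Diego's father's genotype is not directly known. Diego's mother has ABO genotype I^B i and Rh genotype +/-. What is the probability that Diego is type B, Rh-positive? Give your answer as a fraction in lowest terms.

7/64

Diego's father's ABO genotype from I^A i × I^A I^A: 1/2 I^A I^A, 1/2 I^A i.
Crossing each possibility with the mother I^B i and summing P(type B): 1/2·0 + 1/2·1/4 = 1/8.
Similarly for Rh via the father's Rh distribution: P(Rh+) = 7/8.
Independent loci: 1/8 × 7/8 = 7/64.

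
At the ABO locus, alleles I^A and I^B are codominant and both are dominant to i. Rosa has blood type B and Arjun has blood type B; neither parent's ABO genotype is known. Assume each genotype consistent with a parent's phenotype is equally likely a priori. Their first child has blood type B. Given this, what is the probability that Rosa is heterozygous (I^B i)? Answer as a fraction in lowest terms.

Possible genotypes: Rosa ∈ {I^B I^B, I^B i}; Arjun ∈ {I^B I^B, I^B i}.
Weight each parental genotype pair by prior × P(type-B child):
  I^B I^B × I^B I^B: posterior weight 4/15.
  I^B I^B × I^B i: posterior weight 4/15.
  I^B i × I^B I^B: posterior weight 4/15.
  I^B i × I^B i: posterior weight 1/5.
Sum the posterior weight over pairs where Rosa is I^B i: 7/15.

7/15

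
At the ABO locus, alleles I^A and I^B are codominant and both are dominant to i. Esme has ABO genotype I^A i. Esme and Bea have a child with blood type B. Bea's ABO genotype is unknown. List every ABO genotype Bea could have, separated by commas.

For each candidate genotype of Bea, check whether crossing it with I^A i can produce every observed child phenotype.
  I^A I^A → possible child types {A} ✗
  I^A I^B → possible child types {A, B, AB} ✓
  I^A i → possible child types {O, A} ✗
  I^B I^B → possible child types {B, AB} ✓
  I^B i → possible child types {O, A, B, AB} ✓
  i i → possible child types {O, A} ✗

I^A I^B, I^B I^B, I^B i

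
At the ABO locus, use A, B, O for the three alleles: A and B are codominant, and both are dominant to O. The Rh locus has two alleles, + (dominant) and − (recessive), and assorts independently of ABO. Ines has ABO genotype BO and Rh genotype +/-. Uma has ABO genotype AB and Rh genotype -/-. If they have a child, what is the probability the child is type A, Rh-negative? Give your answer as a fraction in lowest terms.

1/8

ABO cross BO × AB → offspring phenotypes: 1/4 A, 1/2 B, 1/4 AB.
Rh cross +/- × -/- → 1/2 Rh+, 1/2 Rh-.
Independent loci: P(type A, Rh-negative) = 1/4 × 1/2 = 1/8.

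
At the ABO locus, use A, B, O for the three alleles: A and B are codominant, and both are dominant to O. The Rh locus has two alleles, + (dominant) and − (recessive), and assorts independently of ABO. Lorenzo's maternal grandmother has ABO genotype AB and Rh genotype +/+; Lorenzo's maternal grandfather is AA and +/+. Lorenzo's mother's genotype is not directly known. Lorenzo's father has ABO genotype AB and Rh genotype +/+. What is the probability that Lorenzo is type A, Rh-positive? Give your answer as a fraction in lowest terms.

3/8

Lorenzo's mother's ABO genotype from AB × AA: 1/2 AA, 1/2 AB.
Crossing each possibility with the father AB and summing P(type A): 1/2·1/2 + 1/2·1/4 = 3/8.
Similarly for Rh via the mother's Rh distribution: P(Rh+) = 1.
Independent loci: 3/8 × 1 = 3/8.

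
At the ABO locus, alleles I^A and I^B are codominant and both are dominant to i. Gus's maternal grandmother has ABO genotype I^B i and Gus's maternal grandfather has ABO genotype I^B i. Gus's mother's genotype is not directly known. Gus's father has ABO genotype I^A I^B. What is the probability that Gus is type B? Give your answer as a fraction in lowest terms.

Gus's mother's ABO genotype from I^B i × I^B i: 1/4 I^B I^B, 1/2 I^B i, 1/4 i i.
Crossing each possibility with the father I^A I^B and summing P(type B): 1/4·1/2 + 1/2·1/2 + 1/4·1/2 = 1/2.

1/2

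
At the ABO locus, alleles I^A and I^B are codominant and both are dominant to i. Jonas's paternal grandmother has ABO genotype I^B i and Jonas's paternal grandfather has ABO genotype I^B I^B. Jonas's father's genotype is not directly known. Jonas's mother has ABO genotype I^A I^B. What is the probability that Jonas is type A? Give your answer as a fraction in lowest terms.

Jonas's father's ABO genotype from I^B i × I^B I^B: 1/2 I^B I^B, 1/2 I^B i.
Crossing each possibility with the mother I^A I^B and summing P(type A): 1/2·0 + 1/2·1/4 = 1/8.

1/8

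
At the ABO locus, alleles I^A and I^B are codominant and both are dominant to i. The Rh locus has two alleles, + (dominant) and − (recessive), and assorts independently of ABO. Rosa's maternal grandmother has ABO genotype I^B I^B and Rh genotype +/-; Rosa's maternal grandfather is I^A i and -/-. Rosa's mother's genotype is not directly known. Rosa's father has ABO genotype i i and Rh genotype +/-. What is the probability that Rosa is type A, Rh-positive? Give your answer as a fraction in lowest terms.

5/32

Rosa's mother's ABO genotype from I^B I^B × I^A i: 1/2 I^A I^B, 1/2 I^B i.
Crossing each possibility with the father i i and summing P(type A): 1/2·1/2 + 1/2·0 = 1/4.
Similarly for Rh via the mother's Rh distribution: P(Rh+) = 5/8.
Independent loci: 1/4 × 5/8 = 5/32.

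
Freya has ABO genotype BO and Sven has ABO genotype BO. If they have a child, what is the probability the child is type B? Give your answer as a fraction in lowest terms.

3/4

ABO cross BO × BO → offspring phenotypes: 1/4 O, 3/4 B.
So P(type B) = 3/4.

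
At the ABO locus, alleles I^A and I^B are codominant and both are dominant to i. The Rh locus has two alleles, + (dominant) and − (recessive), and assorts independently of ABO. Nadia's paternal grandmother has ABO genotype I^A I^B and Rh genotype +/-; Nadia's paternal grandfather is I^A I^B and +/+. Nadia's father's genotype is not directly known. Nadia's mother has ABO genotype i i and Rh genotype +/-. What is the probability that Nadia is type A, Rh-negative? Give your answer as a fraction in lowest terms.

Nadia's father's ABO genotype from I^A I^B × I^A I^B: 1/4 I^A I^A, 1/2 I^A I^B, 1/4 I^B I^B.
Crossing each possibility with the mother i i and summing P(type A): 1/4·1 + 1/2·1/2 + 1/4·0 = 1/2.
Similarly for Rh via the father's Rh distribution: P(Rh-) = 1/8.
Independent loci: 1/2 × 1/8 = 1/16.

1/16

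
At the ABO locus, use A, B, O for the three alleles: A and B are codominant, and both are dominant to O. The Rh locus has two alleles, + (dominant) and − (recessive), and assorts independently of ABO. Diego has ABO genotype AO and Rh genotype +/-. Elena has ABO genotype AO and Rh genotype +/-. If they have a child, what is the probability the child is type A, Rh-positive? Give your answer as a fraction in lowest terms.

9/16

ABO cross AO × AO → offspring phenotypes: 1/4 O, 3/4 A.
Rh cross +/- × +/- → 3/4 Rh+, 1/4 Rh-.
Independent loci: P(type A, Rh-positive) = 3/4 × 3/4 = 9/16.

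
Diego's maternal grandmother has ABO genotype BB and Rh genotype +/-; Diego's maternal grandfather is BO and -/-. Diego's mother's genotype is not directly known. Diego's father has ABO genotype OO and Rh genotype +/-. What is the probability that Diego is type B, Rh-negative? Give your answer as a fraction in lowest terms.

9/32

Diego's mother's ABO genotype from BB × BO: 1/2 BB, 1/2 BO.
Crossing each possibility with the father OO and summing P(type B): 1/2·1 + 1/2·1/2 = 3/4.
Similarly for Rh via the mother's Rh distribution: P(Rh-) = 3/8.
Independent loci: 3/4 × 3/8 = 9/32.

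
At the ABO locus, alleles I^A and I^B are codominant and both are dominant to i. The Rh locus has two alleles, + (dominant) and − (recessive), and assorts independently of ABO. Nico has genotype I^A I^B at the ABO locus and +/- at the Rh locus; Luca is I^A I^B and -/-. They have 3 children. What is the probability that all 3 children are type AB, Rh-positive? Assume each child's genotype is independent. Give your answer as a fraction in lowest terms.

1/64

ABO cross I^A I^B × I^A I^B → 1/4 A, 1/4 B, 1/2 AB.
Rh cross +/- × -/- → 1/2 Rh+, 1/2 Rh-; so P(type AB, Rh-positive) = 1/2 × 1/2 = 1/4 per child.
All 3 independent: (1/4)^3 = 1/64.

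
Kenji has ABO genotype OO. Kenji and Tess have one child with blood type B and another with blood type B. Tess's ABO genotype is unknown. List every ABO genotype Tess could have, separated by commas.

For each candidate genotype of Tess, check whether crossing it with OO can produce every observed child phenotype.
  AA → possible child types {A} ✗
  AB → possible child types {A, B} ✓
  AO → possible child types {O, A} ✗
  BB → possible child types {B} ✓
  BO → possible child types {O, B} ✓
  OO → possible child types {O} ✗

AB, BB, BO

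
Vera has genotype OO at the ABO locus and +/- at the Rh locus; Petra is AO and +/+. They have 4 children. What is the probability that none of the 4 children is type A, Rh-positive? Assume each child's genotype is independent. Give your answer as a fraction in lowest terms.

ABO cross OO × AO → 1/2 O, 1/2 A.
Rh cross +/- × +/+ → 1 Rh+; so P(type A, Rh-positive) = 1/2 × 1 = 1/2 per child.
P(not type A, Rh-positive) = 1/2 for one child; (1/2)^4 = 1/16.

1/16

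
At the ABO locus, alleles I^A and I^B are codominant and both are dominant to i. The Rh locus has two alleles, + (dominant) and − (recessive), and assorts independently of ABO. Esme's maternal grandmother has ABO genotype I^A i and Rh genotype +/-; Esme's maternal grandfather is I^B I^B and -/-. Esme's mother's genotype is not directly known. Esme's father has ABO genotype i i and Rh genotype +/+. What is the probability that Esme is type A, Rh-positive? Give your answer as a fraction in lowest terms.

Esme's mother's ABO genotype from I^A i × I^B I^B: 1/2 I^A I^B, 1/2 I^B i.
Crossing each possibility with the father i i and summing P(type A): 1/2·1/2 + 1/2·0 = 1/4.
Similarly for Rh via the mother's Rh distribution: P(Rh+) = 1.
Independent loci: 1/4 × 1 = 1/4.

1/4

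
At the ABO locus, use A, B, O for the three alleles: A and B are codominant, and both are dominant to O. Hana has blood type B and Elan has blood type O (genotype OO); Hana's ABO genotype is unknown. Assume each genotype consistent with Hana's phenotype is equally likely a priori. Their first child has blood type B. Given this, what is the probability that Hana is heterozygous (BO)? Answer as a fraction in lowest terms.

Possible genotypes: Hana ∈ {BB, BO}; Elan ∈ {OO}.
Weight each parental genotype pair by prior × P(type-B child):
  BB × OO: posterior weight 2/3.
  BO × OO: posterior weight 1/3.
Sum the posterior weight over pairs where Hana is BO: 1/3.

1/3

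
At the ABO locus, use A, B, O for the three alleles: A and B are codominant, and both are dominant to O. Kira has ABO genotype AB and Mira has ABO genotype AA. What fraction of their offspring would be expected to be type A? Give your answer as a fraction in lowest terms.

1/2

ABO cross AB × AA → offspring phenotypes: 1/2 A, 1/2 AB.
So P(type A) = 1/2.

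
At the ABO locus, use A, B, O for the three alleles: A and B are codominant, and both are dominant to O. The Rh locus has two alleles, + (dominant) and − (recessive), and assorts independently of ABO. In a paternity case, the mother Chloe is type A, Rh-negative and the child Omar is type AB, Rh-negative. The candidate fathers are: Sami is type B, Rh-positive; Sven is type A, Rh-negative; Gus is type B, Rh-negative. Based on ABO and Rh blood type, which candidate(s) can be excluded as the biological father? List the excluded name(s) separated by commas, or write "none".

Sven

A candidate is excluded only if no genotype consistent with his phenotype could produce a type AB, Rh-negative child with a type A, Rh-negative mother.
Sven (type A, Rh-): no genotype consistent with that phenotype can produce a type-AB Rh- child with a type-A mother.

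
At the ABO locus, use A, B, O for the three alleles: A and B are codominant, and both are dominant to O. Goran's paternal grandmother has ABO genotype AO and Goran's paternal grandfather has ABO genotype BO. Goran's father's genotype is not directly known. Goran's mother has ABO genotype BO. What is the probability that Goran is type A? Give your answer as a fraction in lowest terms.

1/8

Goran's father's ABO genotype from AO × BO: 1/4 AB, 1/4 AO, 1/4 BO, 1/4 OO.
Crossing each possibility with the mother BO and summing P(type A): 1/4·1/4 + 1/4·1/4 + 1/4·0 + 1/4·0 = 1/8.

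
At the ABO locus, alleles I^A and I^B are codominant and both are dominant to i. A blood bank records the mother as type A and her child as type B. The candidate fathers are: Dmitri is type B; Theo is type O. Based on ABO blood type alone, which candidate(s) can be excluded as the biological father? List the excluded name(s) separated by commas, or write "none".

A candidate is excluded only if no genotype consistent with his phenotype could produce a type B child with a type A mother.
Theo (type O): no genotype consistent with that phenotype can produce a type-B child with a type-A mother.

Theo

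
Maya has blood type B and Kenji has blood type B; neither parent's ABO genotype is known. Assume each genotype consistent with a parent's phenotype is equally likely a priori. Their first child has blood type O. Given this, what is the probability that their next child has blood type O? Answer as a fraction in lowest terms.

1/4

Possible genotypes: Maya ∈ {I^B I^B, I^B i}; Kenji ∈ {I^B I^B, I^B i}.
Weight each parental genotype pair by prior × P(type-O child):
  I^B i × I^B i: posterior weight 1; P(next child type O) = 1/4.
Weighted sum = 1/4.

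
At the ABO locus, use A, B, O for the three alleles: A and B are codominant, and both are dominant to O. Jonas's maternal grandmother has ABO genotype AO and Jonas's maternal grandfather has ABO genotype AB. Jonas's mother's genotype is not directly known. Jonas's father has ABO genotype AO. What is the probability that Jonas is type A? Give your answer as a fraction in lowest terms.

5/8

Jonas's mother's ABO genotype from AO × AB: 1/4 AA, 1/4 AB, 1/4 AO, 1/4 BO.
Crossing each possibility with the father AO and summing P(type A): 1/4·1 + 1/4·1/2 + 1/4·3/4 + 1/4·1/4 = 5/8.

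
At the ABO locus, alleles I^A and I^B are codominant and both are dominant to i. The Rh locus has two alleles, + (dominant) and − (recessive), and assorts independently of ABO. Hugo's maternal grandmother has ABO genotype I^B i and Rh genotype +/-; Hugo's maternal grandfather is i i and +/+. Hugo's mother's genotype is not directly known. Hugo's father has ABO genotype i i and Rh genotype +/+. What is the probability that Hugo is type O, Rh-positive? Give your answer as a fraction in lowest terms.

3/4

Hugo's mother's ABO genotype from I^B i × i i: 1/2 I^B i, 1/2 i i.
Crossing each possibility with the father i i and summing P(type O): 1/2·1/2 + 1/2·1 = 3/4.
Similarly for Rh via the mother's Rh distribution: P(Rh+) = 1.
Independent loci: 3/4 × 1 = 3/4.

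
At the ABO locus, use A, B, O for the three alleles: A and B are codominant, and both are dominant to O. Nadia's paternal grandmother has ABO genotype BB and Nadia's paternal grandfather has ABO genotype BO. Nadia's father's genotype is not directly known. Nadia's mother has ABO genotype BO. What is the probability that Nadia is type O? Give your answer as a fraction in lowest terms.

Nadia's father's ABO genotype from BB × BO: 1/2 BB, 1/2 BO.
Crossing each possibility with the mother BO and summing P(type O): 1/2·0 + 1/2·1/4 = 1/8.

1/8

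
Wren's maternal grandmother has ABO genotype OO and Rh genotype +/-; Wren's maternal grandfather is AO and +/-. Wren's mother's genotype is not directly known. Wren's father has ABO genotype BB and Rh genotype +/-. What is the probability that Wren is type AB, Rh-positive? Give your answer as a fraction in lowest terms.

Wren's mother's ABO genotype from OO × AO: 1/2 AO, 1/2 OO.
Crossing each possibility with the father BB and summing P(type AB): 1/2·1/2 + 1/2·0 = 1/4.
Similarly for Rh via the mother's Rh distribution: P(Rh+) = 3/4.
Independent loci: 1/4 × 3/4 = 3/16.

3/16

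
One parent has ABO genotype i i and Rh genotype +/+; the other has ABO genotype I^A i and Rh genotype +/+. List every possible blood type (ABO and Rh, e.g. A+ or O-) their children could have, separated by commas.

O+, A+

Gametes from i i × I^A i give offspring ABO genotypes I^A i, i i, i.e. phenotypes O, A.
Rh cross +/+ × +/+ → phenotypes Rh+.
Combining independently: O+, A+.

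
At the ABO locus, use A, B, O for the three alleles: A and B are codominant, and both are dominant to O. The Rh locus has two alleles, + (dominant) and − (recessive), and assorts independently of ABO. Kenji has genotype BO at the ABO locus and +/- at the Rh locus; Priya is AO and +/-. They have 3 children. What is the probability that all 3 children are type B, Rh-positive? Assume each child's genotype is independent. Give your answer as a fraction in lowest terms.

ABO cross BO × AO → 1/4 O, 1/4 A, 1/4 B, 1/4 AB.
Rh cross +/- × +/- → 3/4 Rh+, 1/4 Rh-; so P(type B, Rh-positive) = 1/4 × 3/4 = 3/16 per child.
All 3 independent: (3/16)^3 = 27/4096.

27/4096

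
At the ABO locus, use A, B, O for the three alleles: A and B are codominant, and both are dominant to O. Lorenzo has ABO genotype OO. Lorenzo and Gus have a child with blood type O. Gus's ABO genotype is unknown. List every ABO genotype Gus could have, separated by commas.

For each candidate genotype of Gus, check whether crossing it with OO can produce every observed child phenotype.
  AA → possible child types {A} ✗
  AB → possible child types {A, B} ✗
  AO → possible child types {O, A} ✓
  BB → possible child types {B} ✗
  BO → possible child types {O, B} ✓
  OO → possible child types {O} ✓

AO, BO, OO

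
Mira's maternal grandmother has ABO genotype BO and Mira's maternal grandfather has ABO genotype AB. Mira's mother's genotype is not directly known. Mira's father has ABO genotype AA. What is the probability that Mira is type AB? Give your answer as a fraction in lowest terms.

1/2

Mira's mother's ABO genotype from BO × AB: 1/4 AB, 1/4 AO, 1/4 BB, 1/4 BO.
Crossing each possibility with the father AA and summing P(type AB): 1/4·1/2 + 1/4·0 + 1/4·1 + 1/4·1/2 = 1/2.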